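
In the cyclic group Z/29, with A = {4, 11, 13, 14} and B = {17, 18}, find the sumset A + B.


Work in Z/29Z: reduce every sum a + b modulo 29.
Enumerate all 8 pairs:
a = 4: 4+17=21, 4+18=22
a = 11: 11+17=28, 11+18=0
a = 13: 13+17=1, 13+18=2
a = 14: 14+17=2, 14+18=3
Distinct residues collected: {0, 1, 2, 3, 21, 22, 28}
|A + B| = 7 (out of 29 total residues).

A + B = {0, 1, 2, 3, 21, 22, 28}


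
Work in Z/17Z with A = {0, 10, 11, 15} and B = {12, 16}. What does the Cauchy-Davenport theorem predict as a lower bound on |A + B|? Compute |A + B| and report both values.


Cauchy-Davenport: |A + B| ≥ min(p, |A| + |B| - 1) for A, B nonempty in Z/pZ.
|A| = 4, |B| = 2, p = 17.
CD lower bound = min(17, 4 + 2 - 1) = min(17, 5) = 5.
Compute A + B mod 17 directly:
a = 0: 0+12=12, 0+16=16
a = 10: 10+12=5, 10+16=9
a = 11: 11+12=6, 11+16=10
a = 15: 15+12=10, 15+16=14
A + B = {5, 6, 9, 10, 12, 14, 16}, so |A + B| = 7.
Verify: 7 ≥ 5? Yes ✓.

CD lower bound = 5, actual |A + B| = 7.


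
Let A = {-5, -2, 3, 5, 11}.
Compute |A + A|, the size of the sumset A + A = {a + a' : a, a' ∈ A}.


A + A = {a + a' : a, a' ∈ A}; |A| = 5.
General bounds: 2|A| - 1 ≤ |A + A| ≤ |A|(|A|+1)/2, i.e. 9 ≤ |A + A| ≤ 15.
Lower bound 2|A|-1 is attained iff A is an arithmetic progression.
Enumerate sums a + a' for a ≤ a' (symmetric, so this suffices):
a = -5: -5+-5=-10, -5+-2=-7, -5+3=-2, -5+5=0, -5+11=6
a = -2: -2+-2=-4, -2+3=1, -2+5=3, -2+11=9
a = 3: 3+3=6, 3+5=8, 3+11=14
a = 5: 5+5=10, 5+11=16
a = 11: 11+11=22
Distinct sums: {-10, -7, -4, -2, 0, 1, 3, 6, 8, 9, 10, 14, 16, 22}
|A + A| = 14

|A + A| = 14


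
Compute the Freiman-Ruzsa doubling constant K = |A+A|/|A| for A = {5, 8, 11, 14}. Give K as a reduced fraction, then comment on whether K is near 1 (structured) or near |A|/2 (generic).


|A| = 4.
Compute A + A by enumerating all 16 pairs.
A + A = {10, 13, 16, 19, 22, 25, 28}, so |A + A| = 7.
K = |A + A| / |A| = 7/4 (already in lowest terms) ≈ 1.7500.
Reference: AP of size 4 gives K = 7/4 ≈ 1.7500; a fully generic set of size 4 gives K ≈ 2.5000.

|A| = 4, |A + A| = 7, K = 7/4.


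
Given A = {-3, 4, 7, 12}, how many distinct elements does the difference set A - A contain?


A - A = {a - a' : a, a' ∈ A}; |A| = 4.
Bounds: 2|A|-1 ≤ |A - A| ≤ |A|² - |A| + 1, i.e. 7 ≤ |A - A| ≤ 13.
Note: 0 ∈ A - A always (from a - a). The set is symmetric: if d ∈ A - A then -d ∈ A - A.
Enumerate nonzero differences d = a - a' with a > a' (then include -d):
Positive differences: {3, 5, 7, 8, 10, 15}
Full difference set: {0} ∪ (positive diffs) ∪ (negative diffs).
|A - A| = 1 + 2·6 = 13 (matches direct enumeration: 13).

|A - A| = 13


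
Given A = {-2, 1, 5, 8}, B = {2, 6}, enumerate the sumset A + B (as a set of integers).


A + B = {a + b : a ∈ A, b ∈ B}.
Enumerate all |A|·|B| = 4·2 = 8 pairs (a, b) and collect distinct sums.
a = -2: -2+2=0, -2+6=4
a = 1: 1+2=3, 1+6=7
a = 5: 5+2=7, 5+6=11
a = 8: 8+2=10, 8+6=14
Collecting distinct sums: A + B = {0, 3, 4, 7, 10, 11, 14}
|A + B| = 7

A + B = {0, 3, 4, 7, 10, 11, 14}


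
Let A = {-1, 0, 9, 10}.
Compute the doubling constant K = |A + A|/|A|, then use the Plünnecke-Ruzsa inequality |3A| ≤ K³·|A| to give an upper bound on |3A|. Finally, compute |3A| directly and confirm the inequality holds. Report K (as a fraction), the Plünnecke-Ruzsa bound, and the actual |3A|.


|A| = 4.
Step 1: Compute A + A by enumerating all 16 pairs.
A + A = {-2, -1, 0, 8, 9, 10, 18, 19, 20}, so |A + A| = 9.
Step 2: Doubling constant K = |A + A|/|A| = 9/4 = 9/4 ≈ 2.2500.
Step 3: Plünnecke-Ruzsa gives |3A| ≤ K³·|A| = (2.2500)³ · 4 ≈ 45.5625.
Step 4: Compute 3A = A + A + A directly by enumerating all triples (a,b,c) ∈ A³; |3A| = 16.
Step 5: Check 16 ≤ 45.5625? Yes ✓.

K = 9/4, Plünnecke-Ruzsa bound K³|A| ≈ 45.5625, |3A| = 16, inequality holds.


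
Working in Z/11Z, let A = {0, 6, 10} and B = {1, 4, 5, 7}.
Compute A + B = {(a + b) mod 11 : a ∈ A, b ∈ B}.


Work in Z/11Z: reduce every sum a + b modulo 11.
Enumerate all 12 pairs:
a = 0: 0+1=1, 0+4=4, 0+5=5, 0+7=7
a = 6: 6+1=7, 6+4=10, 6+5=0, 6+7=2
a = 10: 10+1=0, 10+4=3, 10+5=4, 10+7=6
Distinct residues collected: {0, 1, 2, 3, 4, 5, 6, 7, 10}
|A + B| = 9 (out of 11 total residues).

A + B = {0, 1, 2, 3, 4, 5, 6, 7, 10}


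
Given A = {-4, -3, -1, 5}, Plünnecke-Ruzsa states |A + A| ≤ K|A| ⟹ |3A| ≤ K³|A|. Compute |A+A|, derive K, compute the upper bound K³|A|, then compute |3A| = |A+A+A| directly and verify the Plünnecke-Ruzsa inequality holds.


|A| = 4.
Step 1: Compute A + A by enumerating all 16 pairs.
A + A = {-8, -7, -6, -5, -4, -2, 1, 2, 4, 10}, so |A + A| = 10.
Step 2: Doubling constant K = |A + A|/|A| = 10/4 = 10/4 ≈ 2.5000.
Step 3: Plünnecke-Ruzsa gives |3A| ≤ K³·|A| = (2.5000)³ · 4 ≈ 62.5000.
Step 4: Compute 3A = A + A + A directly by enumerating all triples (a,b,c) ∈ A³; |3A| = 18.
Step 5: Check 18 ≤ 62.5000? Yes ✓.

K = 10/4, Plünnecke-Ruzsa bound K³|A| ≈ 62.5000, |3A| = 18, inequality holds.


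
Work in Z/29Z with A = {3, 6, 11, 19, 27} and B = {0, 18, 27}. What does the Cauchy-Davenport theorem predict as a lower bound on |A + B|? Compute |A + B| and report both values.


Cauchy-Davenport: |A + B| ≥ min(p, |A| + |B| - 1) for A, B nonempty in Z/pZ.
|A| = 5, |B| = 3, p = 29.
CD lower bound = min(29, 5 + 3 - 1) = min(29, 7) = 7.
Compute A + B mod 29 directly:
a = 3: 3+0=3, 3+18=21, 3+27=1
a = 6: 6+0=6, 6+18=24, 6+27=4
a = 11: 11+0=11, 11+18=0, 11+27=9
a = 19: 19+0=19, 19+18=8, 19+27=17
a = 27: 27+0=27, 27+18=16, 27+27=25
A + B = {0, 1, 3, 4, 6, 8, 9, 11, 16, 17, 19, 21, 24, 25, 27}, so |A + B| = 15.
Verify: 15 ≥ 7? Yes ✓.

CD lower bound = 7, actual |A + B| = 15.


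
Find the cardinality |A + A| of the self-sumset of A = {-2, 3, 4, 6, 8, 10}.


A + A = {a + a' : a, a' ∈ A}; |A| = 6.
General bounds: 2|A| - 1 ≤ |A + A| ≤ |A|(|A|+1)/2, i.e. 11 ≤ |A + A| ≤ 21.
Lower bound 2|A|-1 is attained iff A is an arithmetic progression.
Enumerate sums a + a' for a ≤ a' (symmetric, so this suffices):
a = -2: -2+-2=-4, -2+3=1, -2+4=2, -2+6=4, -2+8=6, -2+10=8
a = 3: 3+3=6, 3+4=7, 3+6=9, 3+8=11, 3+10=13
a = 4: 4+4=8, 4+6=10, 4+8=12, 4+10=14
a = 6: 6+6=12, 6+8=14, 6+10=16
a = 8: 8+8=16, 8+10=18
a = 10: 10+10=20
Distinct sums: {-4, 1, 2, 4, 6, 7, 8, 9, 10, 11, 12, 13, 14, 16, 18, 20}
|A + A| = 16

|A + A| = 16


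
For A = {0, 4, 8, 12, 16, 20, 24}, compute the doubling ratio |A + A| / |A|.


|A| = 7.
Compute A + A by enumerating all 49 pairs.
A + A = {0, 4, 8, 12, 16, 20, 24, 28, 32, 36, 40, 44, 48}, so |A + A| = 13.
K = |A + A| / |A| = 13/7 (already in lowest terms) ≈ 1.8571.
Reference: AP of size 7 gives K = 13/7 ≈ 1.8571; a fully generic set of size 7 gives K ≈ 4.0000.

|A| = 7, |A + A| = 13, K = 13/7.


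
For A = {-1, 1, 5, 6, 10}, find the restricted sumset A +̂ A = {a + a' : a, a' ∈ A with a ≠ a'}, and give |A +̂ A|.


Restricted sumset: A +̂ A = {a + a' : a ∈ A, a' ∈ A, a ≠ a'}.
Equivalently, take A + A and drop any sum 2a that is achievable ONLY as a + a for a ∈ A (i.e. sums representable only with equal summands).
Enumerate pairs (a, a') with a < a' (symmetric, so each unordered pair gives one sum; this covers all a ≠ a'):
  -1 + 1 = 0
  -1 + 5 = 4
  -1 + 6 = 5
  -1 + 10 = 9
  1 + 5 = 6
  1 + 6 = 7
  1 + 10 = 11
  5 + 6 = 11
  5 + 10 = 15
  6 + 10 = 16
Collected distinct sums: {0, 4, 5, 6, 7, 9, 11, 15, 16}
|A +̂ A| = 9
(Reference bound: |A +̂ A| ≥ 2|A| - 3 for |A| ≥ 2, with |A| = 5 giving ≥ 7.)

|A +̂ A| = 9


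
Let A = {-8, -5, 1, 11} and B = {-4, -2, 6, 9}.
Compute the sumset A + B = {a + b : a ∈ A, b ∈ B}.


A + B = {a + b : a ∈ A, b ∈ B}.
Enumerate all |A|·|B| = 4·4 = 16 pairs (a, b) and collect distinct sums.
a = -8: -8+-4=-12, -8+-2=-10, -8+6=-2, -8+9=1
a = -5: -5+-4=-9, -5+-2=-7, -5+6=1, -5+9=4
a = 1: 1+-4=-3, 1+-2=-1, 1+6=7, 1+9=10
a = 11: 11+-4=7, 11+-2=9, 11+6=17, 11+9=20
Collecting distinct sums: A + B = {-12, -10, -9, -7, -3, -2, -1, 1, 4, 7, 9, 10, 17, 20}
|A + B| = 14

A + B = {-12, -10, -9, -7, -3, -2, -1, 1, 4, 7, 9, 10, 17, 20}


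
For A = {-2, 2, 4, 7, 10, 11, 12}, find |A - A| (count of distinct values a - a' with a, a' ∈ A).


A - A = {a - a' : a, a' ∈ A}; |A| = 7.
Bounds: 2|A|-1 ≤ |A - A| ≤ |A|² - |A| + 1, i.e. 13 ≤ |A - A| ≤ 43.
Note: 0 ∈ A - A always (from a - a). The set is symmetric: if d ∈ A - A then -d ∈ A - A.
Enumerate nonzero differences d = a - a' with a > a' (then include -d):
Positive differences: {1, 2, 3, 4, 5, 6, 7, 8, 9, 10, 12, 13, 14}
Full difference set: {0} ∪ (positive diffs) ∪ (negative diffs).
|A - A| = 1 + 2·13 = 27 (matches direct enumeration: 27).

|A - A| = 27


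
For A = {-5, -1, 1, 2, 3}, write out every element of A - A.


A - A = {a - a' : a, a' ∈ A}.
Compute a - a' for each ordered pair (a, a'):
a = -5: -5--5=0, -5--1=-4, -5-1=-6, -5-2=-7, -5-3=-8
a = -1: -1--5=4, -1--1=0, -1-1=-2, -1-2=-3, -1-3=-4
a = 1: 1--5=6, 1--1=2, 1-1=0, 1-2=-1, 1-3=-2
a = 2: 2--5=7, 2--1=3, 2-1=1, 2-2=0, 2-3=-1
a = 3: 3--5=8, 3--1=4, 3-1=2, 3-2=1, 3-3=0
Collecting distinct values (and noting 0 appears from a-a):
A - A = {-8, -7, -6, -4, -3, -2, -1, 0, 1, 2, 3, 4, 6, 7, 8}
|A - A| = 15

A - A = {-8, -7, -6, -4, -3, -2, -1, 0, 1, 2, 3, 4, 6, 7, 8}


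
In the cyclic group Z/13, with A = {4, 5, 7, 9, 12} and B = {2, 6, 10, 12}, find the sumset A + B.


Work in Z/13Z: reduce every sum a + b modulo 13.
Enumerate all 20 pairs:
a = 4: 4+2=6, 4+6=10, 4+10=1, 4+12=3
a = 5: 5+2=7, 5+6=11, 5+10=2, 5+12=4
a = 7: 7+2=9, 7+6=0, 7+10=4, 7+12=6
a = 9: 9+2=11, 9+6=2, 9+10=6, 9+12=8
a = 12: 12+2=1, 12+6=5, 12+10=9, 12+12=11
Distinct residues collected: {0, 1, 2, 3, 4, 5, 6, 7, 8, 9, 10, 11}
|A + B| = 12 (out of 13 total residues).

A + B = {0, 1, 2, 3, 4, 5, 6, 7, 8, 9, 10, 11}


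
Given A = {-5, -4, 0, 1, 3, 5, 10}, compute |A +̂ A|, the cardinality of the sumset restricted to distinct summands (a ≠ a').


Restricted sumset: A +̂ A = {a + a' : a ∈ A, a' ∈ A, a ≠ a'}.
Equivalently, take A + A and drop any sum 2a that is achievable ONLY as a + a for a ∈ A (i.e. sums representable only with equal summands).
Enumerate pairs (a, a') with a < a' (symmetric, so each unordered pair gives one sum; this covers all a ≠ a'):
  -5 + -4 = -9
  -5 + 0 = -5
  -5 + 1 = -4
  -5 + 3 = -2
  -5 + 5 = 0
  -5 + 10 = 5
  -4 + 0 = -4
  -4 + 1 = -3
  -4 + 3 = -1
  -4 + 5 = 1
  -4 + 10 = 6
  0 + 1 = 1
  0 + 3 = 3
  0 + 5 = 5
  0 + 10 = 10
  1 + 3 = 4
  1 + 5 = 6
  1 + 10 = 11
  3 + 5 = 8
  3 + 10 = 13
  5 + 10 = 15
Collected distinct sums: {-9, -5, -4, -3, -2, -1, 0, 1, 3, 4, 5, 6, 8, 10, 11, 13, 15}
|A +̂ A| = 17
(Reference bound: |A +̂ A| ≥ 2|A| - 3 for |A| ≥ 2, with |A| = 7 giving ≥ 11.)

|A +̂ A| = 17


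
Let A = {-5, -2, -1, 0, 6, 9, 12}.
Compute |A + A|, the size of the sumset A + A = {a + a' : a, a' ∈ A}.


A + A = {a + a' : a, a' ∈ A}; |A| = 7.
General bounds: 2|A| - 1 ≤ |A + A| ≤ |A|(|A|+1)/2, i.e. 13 ≤ |A + A| ≤ 28.
Lower bound 2|A|-1 is attained iff A is an arithmetic progression.
Enumerate sums a + a' for a ≤ a' (symmetric, so this suffices):
a = -5: -5+-5=-10, -5+-2=-7, -5+-1=-6, -5+0=-5, -5+6=1, -5+9=4, -5+12=7
a = -2: -2+-2=-4, -2+-1=-3, -2+0=-2, -2+6=4, -2+9=7, -2+12=10
a = -1: -1+-1=-2, -1+0=-1, -1+6=5, -1+9=8, -1+12=11
a = 0: 0+0=0, 0+6=6, 0+9=9, 0+12=12
a = 6: 6+6=12, 6+9=15, 6+12=18
a = 9: 9+9=18, 9+12=21
a = 12: 12+12=24
Distinct sums: {-10, -7, -6, -5, -4, -3, -2, -1, 0, 1, 4, 5, 6, 7, 8, 9, 10, 11, 12, 15, 18, 21, 24}
|A + A| = 23

|A + A| = 23


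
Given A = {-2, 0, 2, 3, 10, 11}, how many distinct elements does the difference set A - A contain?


A - A = {a - a' : a, a' ∈ A}; |A| = 6.
Bounds: 2|A|-1 ≤ |A - A| ≤ |A|² - |A| + 1, i.e. 11 ≤ |A - A| ≤ 31.
Note: 0 ∈ A - A always (from a - a). The set is symmetric: if d ∈ A - A then -d ∈ A - A.
Enumerate nonzero differences d = a - a' with a > a' (then include -d):
Positive differences: {1, 2, 3, 4, 5, 7, 8, 9, 10, 11, 12, 13}
Full difference set: {0} ∪ (positive diffs) ∪ (negative diffs).
|A - A| = 1 + 2·12 = 25 (matches direct enumeration: 25).

|A - A| = 25


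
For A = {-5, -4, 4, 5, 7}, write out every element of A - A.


A - A = {a - a' : a, a' ∈ A}.
Compute a - a' for each ordered pair (a, a'):
a = -5: -5--5=0, -5--4=-1, -5-4=-9, -5-5=-10, -5-7=-12
a = -4: -4--5=1, -4--4=0, -4-4=-8, -4-5=-9, -4-7=-11
a = 4: 4--5=9, 4--4=8, 4-4=0, 4-5=-1, 4-7=-3
a = 5: 5--5=10, 5--4=9, 5-4=1, 5-5=0, 5-7=-2
a = 7: 7--5=12, 7--4=11, 7-4=3, 7-5=2, 7-7=0
Collecting distinct values (and noting 0 appears from a-a):
A - A = {-12, -11, -10, -9, -8, -3, -2, -1, 0, 1, 2, 3, 8, 9, 10, 11, 12}
|A - A| = 17

A - A = {-12, -11, -10, -9, -8, -3, -2, -1, 0, 1, 2, 3, 8, 9, 10, 11, 12}


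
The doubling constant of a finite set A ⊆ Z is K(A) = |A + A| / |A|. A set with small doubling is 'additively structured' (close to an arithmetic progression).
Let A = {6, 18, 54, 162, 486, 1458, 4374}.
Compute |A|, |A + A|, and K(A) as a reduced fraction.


|A| = 7.
Compute A + A by enumerating all 49 pairs.
A + A = {12, 24, 36, 60, 72, 108, 168, 180, 216, 324, 492, 504, 540, 648, 972, 1464, 1476, 1512, 1620, 1944, 2916, 4380, 4392, 4428, 4536, 4860, 5832, 8748}, so |A + A| = 28.
K = |A + A| / |A| = 28/7 = 4/1 ≈ 4.0000.
Reference: AP of size 7 gives K = 13/7 ≈ 1.8571; a fully generic set of size 7 gives K ≈ 4.0000.

|A| = 7, |A + A| = 28, K = 28/7 = 4/1.


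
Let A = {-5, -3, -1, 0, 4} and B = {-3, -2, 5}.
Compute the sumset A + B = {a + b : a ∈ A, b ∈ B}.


A + B = {a + b : a ∈ A, b ∈ B}.
Enumerate all |A|·|B| = 5·3 = 15 pairs (a, b) and collect distinct sums.
a = -5: -5+-3=-8, -5+-2=-7, -5+5=0
a = -3: -3+-3=-6, -3+-2=-5, -3+5=2
a = -1: -1+-3=-4, -1+-2=-3, -1+5=4
a = 0: 0+-3=-3, 0+-2=-2, 0+5=5
a = 4: 4+-3=1, 4+-2=2, 4+5=9
Collecting distinct sums: A + B = {-8, -7, -6, -5, -4, -3, -2, 0, 1, 2, 4, 5, 9}
|A + B| = 13

A + B = {-8, -7, -6, -5, -4, -3, -2, 0, 1, 2, 4, 5, 9}


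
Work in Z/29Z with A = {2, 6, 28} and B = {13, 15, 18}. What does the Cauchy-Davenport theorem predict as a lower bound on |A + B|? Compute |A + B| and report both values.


Cauchy-Davenport: |A + B| ≥ min(p, |A| + |B| - 1) for A, B nonempty in Z/pZ.
|A| = 3, |B| = 3, p = 29.
CD lower bound = min(29, 3 + 3 - 1) = min(29, 5) = 5.
Compute A + B mod 29 directly:
a = 2: 2+13=15, 2+15=17, 2+18=20
a = 6: 6+13=19, 6+15=21, 6+18=24
a = 28: 28+13=12, 28+15=14, 28+18=17
A + B = {12, 14, 15, 17, 19, 20, 21, 24}, so |A + B| = 8.
Verify: 8 ≥ 5? Yes ✓.

CD lower bound = 5, actual |A + B| = 8.


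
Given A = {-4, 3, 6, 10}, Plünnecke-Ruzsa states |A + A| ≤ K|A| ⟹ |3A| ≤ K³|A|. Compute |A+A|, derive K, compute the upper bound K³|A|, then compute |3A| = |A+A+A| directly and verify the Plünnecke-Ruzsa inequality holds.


|A| = 4.
Step 1: Compute A + A by enumerating all 16 pairs.
A + A = {-8, -1, 2, 6, 9, 12, 13, 16, 20}, so |A + A| = 9.
Step 2: Doubling constant K = |A + A|/|A| = 9/4 = 9/4 ≈ 2.2500.
Step 3: Plünnecke-Ruzsa gives |3A| ≤ K³·|A| = (2.2500)³ · 4 ≈ 45.5625.
Step 4: Compute 3A = A + A + A directly by enumerating all triples (a,b,c) ∈ A³; |3A| = 16.
Step 5: Check 16 ≤ 45.5625? Yes ✓.

K = 9/4, Plünnecke-Ruzsa bound K³|A| ≈ 45.5625, |3A| = 16, inequality holds.


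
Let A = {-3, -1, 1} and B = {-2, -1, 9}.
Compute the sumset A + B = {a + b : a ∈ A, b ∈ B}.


A + B = {a + b : a ∈ A, b ∈ B}.
Enumerate all |A|·|B| = 3·3 = 9 pairs (a, b) and collect distinct sums.
a = -3: -3+-2=-5, -3+-1=-4, -3+9=6
a = -1: -1+-2=-3, -1+-1=-2, -1+9=8
a = 1: 1+-2=-1, 1+-1=0, 1+9=10
Collecting distinct sums: A + B = {-5, -4, -3, -2, -1, 0, 6, 8, 10}
|A + B| = 9

A + B = {-5, -4, -3, -2, -1, 0, 6, 8, 10}


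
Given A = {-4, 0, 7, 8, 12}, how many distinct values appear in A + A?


A + A = {a + a' : a, a' ∈ A}; |A| = 5.
General bounds: 2|A| - 1 ≤ |A + A| ≤ |A|(|A|+1)/2, i.e. 9 ≤ |A + A| ≤ 15.
Lower bound 2|A|-1 is attained iff A is an arithmetic progression.
Enumerate sums a + a' for a ≤ a' (symmetric, so this suffices):
a = -4: -4+-4=-8, -4+0=-4, -4+7=3, -4+8=4, -4+12=8
a = 0: 0+0=0, 0+7=7, 0+8=8, 0+12=12
a = 7: 7+7=14, 7+8=15, 7+12=19
a = 8: 8+8=16, 8+12=20
a = 12: 12+12=24
Distinct sums: {-8, -4, 0, 3, 4, 7, 8, 12, 14, 15, 16, 19, 20, 24}
|A + A| = 14

|A + A| = 14


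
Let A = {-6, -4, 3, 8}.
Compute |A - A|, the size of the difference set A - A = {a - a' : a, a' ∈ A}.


A - A = {a - a' : a, a' ∈ A}; |A| = 4.
Bounds: 2|A|-1 ≤ |A - A| ≤ |A|² - |A| + 1, i.e. 7 ≤ |A - A| ≤ 13.
Note: 0 ∈ A - A always (from a - a). The set is symmetric: if d ∈ A - A then -d ∈ A - A.
Enumerate nonzero differences d = a - a' with a > a' (then include -d):
Positive differences: {2, 5, 7, 9, 12, 14}
Full difference set: {0} ∪ (positive diffs) ∪ (negative diffs).
|A - A| = 1 + 2·6 = 13 (matches direct enumeration: 13).

|A - A| = 13


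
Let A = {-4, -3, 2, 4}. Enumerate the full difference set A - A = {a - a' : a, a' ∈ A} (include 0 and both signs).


A - A = {a - a' : a, a' ∈ A}.
Compute a - a' for each ordered pair (a, a'):
a = -4: -4--4=0, -4--3=-1, -4-2=-6, -4-4=-8
a = -3: -3--4=1, -3--3=0, -3-2=-5, -3-4=-7
a = 2: 2--4=6, 2--3=5, 2-2=0, 2-4=-2
a = 4: 4--4=8, 4--3=7, 4-2=2, 4-4=0
Collecting distinct values (and noting 0 appears from a-a):
A - A = {-8, -7, -6, -5, -2, -1, 0, 1, 2, 5, 6, 7, 8}
|A - A| = 13

A - A = {-8, -7, -6, -5, -2, -1, 0, 1, 2, 5, 6, 7, 8}


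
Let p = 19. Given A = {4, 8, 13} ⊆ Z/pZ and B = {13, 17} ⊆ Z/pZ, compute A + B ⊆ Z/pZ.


Work in Z/19Z: reduce every sum a + b modulo 19.
Enumerate all 6 pairs:
a = 4: 4+13=17, 4+17=2
a = 8: 8+13=2, 8+17=6
a = 13: 13+13=7, 13+17=11
Distinct residues collected: {2, 6, 7, 11, 17}
|A + B| = 5 (out of 19 total residues).

A + B = {2, 6, 7, 11, 17}


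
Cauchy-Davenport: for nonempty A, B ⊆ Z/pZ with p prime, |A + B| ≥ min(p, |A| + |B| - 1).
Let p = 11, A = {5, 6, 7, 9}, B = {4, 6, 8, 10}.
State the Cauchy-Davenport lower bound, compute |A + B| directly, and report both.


Cauchy-Davenport: |A + B| ≥ min(p, |A| + |B| - 1) for A, B nonempty in Z/pZ.
|A| = 4, |B| = 4, p = 11.
CD lower bound = min(11, 4 + 4 - 1) = min(11, 7) = 7.
Compute A + B mod 11 directly:
a = 5: 5+4=9, 5+6=0, 5+8=2, 5+10=4
a = 6: 6+4=10, 6+6=1, 6+8=3, 6+10=5
a = 7: 7+4=0, 7+6=2, 7+8=4, 7+10=6
a = 9: 9+4=2, 9+6=4, 9+8=6, 9+10=8
A + B = {0, 1, 2, 3, 4, 5, 6, 8, 9, 10}, so |A + B| = 10.
Verify: 10 ≥ 7? Yes ✓.

CD lower bound = 7, actual |A + B| = 10.


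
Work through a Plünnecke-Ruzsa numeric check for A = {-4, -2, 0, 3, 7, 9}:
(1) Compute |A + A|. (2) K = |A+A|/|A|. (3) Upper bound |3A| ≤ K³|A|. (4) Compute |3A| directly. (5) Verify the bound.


|A| = 6.
Step 1: Compute A + A by enumerating all 36 pairs.
A + A = {-8, -6, -4, -2, -1, 0, 1, 3, 5, 6, 7, 9, 10, 12, 14, 16, 18}, so |A + A| = 17.
Step 2: Doubling constant K = |A + A|/|A| = 17/6 = 17/6 ≈ 2.8333.
Step 3: Plünnecke-Ruzsa gives |3A| ≤ K³·|A| = (2.8333)³ · 6 ≈ 136.4722.
Step 4: Compute 3A = A + A + A directly by enumerating all triples (a,b,c) ∈ A³; |3A| = 32.
Step 5: Check 32 ≤ 136.4722? Yes ✓.

K = 17/6, Plünnecke-Ruzsa bound K³|A| ≈ 136.4722, |3A| = 32, inequality holds.


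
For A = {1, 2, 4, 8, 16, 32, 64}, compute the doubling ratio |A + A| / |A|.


|A| = 7.
Compute A + A by enumerating all 49 pairs.
A + A = {2, 3, 4, 5, 6, 8, 9, 10, 12, 16, 17, 18, 20, 24, 32, 33, 34, 36, 40, 48, 64, 65, 66, 68, 72, 80, 96, 128}, so |A + A| = 28.
K = |A + A| / |A| = 28/7 = 4/1 ≈ 4.0000.
Reference: AP of size 7 gives K = 13/7 ≈ 1.8571; a fully generic set of size 7 gives K ≈ 4.0000.

|A| = 7, |A + A| = 28, K = 28/7 = 4/1.


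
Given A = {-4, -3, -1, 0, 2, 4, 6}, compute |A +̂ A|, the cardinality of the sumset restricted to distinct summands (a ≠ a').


Restricted sumset: A +̂ A = {a + a' : a ∈ A, a' ∈ A, a ≠ a'}.
Equivalently, take A + A and drop any sum 2a that is achievable ONLY as a + a for a ∈ A (i.e. sums representable only with equal summands).
Enumerate pairs (a, a') with a < a' (symmetric, so each unordered pair gives one sum; this covers all a ≠ a'):
  -4 + -3 = -7
  -4 + -1 = -5
  -4 + 0 = -4
  -4 + 2 = -2
  -4 + 4 = 0
  -4 + 6 = 2
  -3 + -1 = -4
  -3 + 0 = -3
  -3 + 2 = -1
  -3 + 4 = 1
  -3 + 6 = 3
  -1 + 0 = -1
  -1 + 2 = 1
  -1 + 4 = 3
  -1 + 6 = 5
  0 + 2 = 2
  0 + 4 = 4
  0 + 6 = 6
  2 + 4 = 6
  2 + 6 = 8
  4 + 6 = 10
Collected distinct sums: {-7, -5, -4, -3, -2, -1, 0, 1, 2, 3, 4, 5, 6, 8, 10}
|A +̂ A| = 15
(Reference bound: |A +̂ A| ≥ 2|A| - 3 for |A| ≥ 2, with |A| = 7 giving ≥ 11.)

|A +̂ A| = 15


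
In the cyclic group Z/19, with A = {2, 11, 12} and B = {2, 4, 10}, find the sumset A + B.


Work in Z/19Z: reduce every sum a + b modulo 19.
Enumerate all 9 pairs:
a = 2: 2+2=4, 2+4=6, 2+10=12
a = 11: 11+2=13, 11+4=15, 11+10=2
a = 12: 12+2=14, 12+4=16, 12+10=3
Distinct residues collected: {2, 3, 4, 6, 12, 13, 14, 15, 16}
|A + B| = 9 (out of 19 total residues).

A + B = {2, 3, 4, 6, 12, 13, 14, 15, 16}


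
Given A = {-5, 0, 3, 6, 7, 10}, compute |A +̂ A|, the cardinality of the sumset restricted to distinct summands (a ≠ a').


Restricted sumset: A +̂ A = {a + a' : a ∈ A, a' ∈ A, a ≠ a'}.
Equivalently, take A + A and drop any sum 2a that is achievable ONLY as a + a for a ∈ A (i.e. sums representable only with equal summands).
Enumerate pairs (a, a') with a < a' (symmetric, so each unordered pair gives one sum; this covers all a ≠ a'):
  -5 + 0 = -5
  -5 + 3 = -2
  -5 + 6 = 1
  -5 + 7 = 2
  -5 + 10 = 5
  0 + 3 = 3
  0 + 6 = 6
  0 + 7 = 7
  0 + 10 = 10
  3 + 6 = 9
  3 + 7 = 10
  3 + 10 = 13
  6 + 7 = 13
  6 + 10 = 16
  7 + 10 = 17
Collected distinct sums: {-5, -2, 1, 2, 3, 5, 6, 7, 9, 10, 13, 16, 17}
|A +̂ A| = 13
(Reference bound: |A +̂ A| ≥ 2|A| - 3 for |A| ≥ 2, with |A| = 6 giving ≥ 9.)

|A +̂ A| = 13


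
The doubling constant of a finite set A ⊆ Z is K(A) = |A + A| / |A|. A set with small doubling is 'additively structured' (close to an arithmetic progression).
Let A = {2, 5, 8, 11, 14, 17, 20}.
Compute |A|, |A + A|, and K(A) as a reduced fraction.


|A| = 7.
Compute A + A by enumerating all 49 pairs.
A + A = {4, 7, 10, 13, 16, 19, 22, 25, 28, 31, 34, 37, 40}, so |A + A| = 13.
K = |A + A| / |A| = 13/7 (already in lowest terms) ≈ 1.8571.
Reference: AP of size 7 gives K = 13/7 ≈ 1.8571; a fully generic set of size 7 gives K ≈ 4.0000.

|A| = 7, |A + A| = 13, K = 13/7.


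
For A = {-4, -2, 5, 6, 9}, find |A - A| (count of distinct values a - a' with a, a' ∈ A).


A - A = {a - a' : a, a' ∈ A}; |A| = 5.
Bounds: 2|A|-1 ≤ |A - A| ≤ |A|² - |A| + 1, i.e. 9 ≤ |A - A| ≤ 21.
Note: 0 ∈ A - A always (from a - a). The set is symmetric: if d ∈ A - A then -d ∈ A - A.
Enumerate nonzero differences d = a - a' with a > a' (then include -d):
Positive differences: {1, 2, 3, 4, 7, 8, 9, 10, 11, 13}
Full difference set: {0} ∪ (positive diffs) ∪ (negative diffs).
|A - A| = 1 + 2·10 = 21 (matches direct enumeration: 21).

|A - A| = 21


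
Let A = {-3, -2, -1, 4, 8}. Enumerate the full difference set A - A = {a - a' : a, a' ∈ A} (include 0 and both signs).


A - A = {a - a' : a, a' ∈ A}.
Compute a - a' for each ordered pair (a, a'):
a = -3: -3--3=0, -3--2=-1, -3--1=-2, -3-4=-7, -3-8=-11
a = -2: -2--3=1, -2--2=0, -2--1=-1, -2-4=-6, -2-8=-10
a = -1: -1--3=2, -1--2=1, -1--1=0, -1-4=-5, -1-8=-9
a = 4: 4--3=7, 4--2=6, 4--1=5, 4-4=0, 4-8=-4
a = 8: 8--3=11, 8--2=10, 8--1=9, 8-4=4, 8-8=0
Collecting distinct values (and noting 0 appears from a-a):
A - A = {-11, -10, -9, -7, -6, -5, -4, -2, -1, 0, 1, 2, 4, 5, 6, 7, 9, 10, 11}
|A - A| = 19

A - A = {-11, -10, -9, -7, -6, -5, -4, -2, -1, 0, 1, 2, 4, 5, 6, 7, 9, 10, 11}


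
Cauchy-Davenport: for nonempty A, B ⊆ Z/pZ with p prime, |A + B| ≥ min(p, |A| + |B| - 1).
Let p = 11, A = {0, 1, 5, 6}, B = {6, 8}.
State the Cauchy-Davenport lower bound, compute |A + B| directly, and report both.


Cauchy-Davenport: |A + B| ≥ min(p, |A| + |B| - 1) for A, B nonempty in Z/pZ.
|A| = 4, |B| = 2, p = 11.
CD lower bound = min(11, 4 + 2 - 1) = min(11, 5) = 5.
Compute A + B mod 11 directly:
a = 0: 0+6=6, 0+8=8
a = 1: 1+6=7, 1+8=9
a = 5: 5+6=0, 5+8=2
a = 6: 6+6=1, 6+8=3
A + B = {0, 1, 2, 3, 6, 7, 8, 9}, so |A + B| = 8.
Verify: 8 ≥ 5? Yes ✓.

CD lower bound = 5, actual |A + B| = 8.


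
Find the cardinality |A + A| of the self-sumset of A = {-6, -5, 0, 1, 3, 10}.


A + A = {a + a' : a, a' ∈ A}; |A| = 6.
General bounds: 2|A| - 1 ≤ |A + A| ≤ |A|(|A|+1)/2, i.e. 11 ≤ |A + A| ≤ 21.
Lower bound 2|A|-1 is attained iff A is an arithmetic progression.
Enumerate sums a + a' for a ≤ a' (symmetric, so this suffices):
a = -6: -6+-6=-12, -6+-5=-11, -6+0=-6, -6+1=-5, -6+3=-3, -6+10=4
a = -5: -5+-5=-10, -5+0=-5, -5+1=-4, -5+3=-2, -5+10=5
a = 0: 0+0=0, 0+1=1, 0+3=3, 0+10=10
a = 1: 1+1=2, 1+3=4, 1+10=11
a = 3: 3+3=6, 3+10=13
a = 10: 10+10=20
Distinct sums: {-12, -11, -10, -6, -5, -4, -3, -2, 0, 1, 2, 3, 4, 5, 6, 10, 11, 13, 20}
|A + A| = 19

|A + A| = 19


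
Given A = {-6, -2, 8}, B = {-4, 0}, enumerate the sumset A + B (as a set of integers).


A + B = {a + b : a ∈ A, b ∈ B}.
Enumerate all |A|·|B| = 3·2 = 6 pairs (a, b) and collect distinct sums.
a = -6: -6+-4=-10, -6+0=-6
a = -2: -2+-4=-6, -2+0=-2
a = 8: 8+-4=4, 8+0=8
Collecting distinct sums: A + B = {-10, -6, -2, 4, 8}
|A + B| = 5

A + B = {-10, -6, -2, 4, 8}


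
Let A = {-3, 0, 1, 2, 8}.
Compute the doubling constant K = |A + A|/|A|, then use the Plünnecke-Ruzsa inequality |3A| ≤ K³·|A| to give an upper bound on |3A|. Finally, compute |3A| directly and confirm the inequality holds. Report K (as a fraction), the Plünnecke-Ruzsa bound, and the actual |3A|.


|A| = 5.
Step 1: Compute A + A by enumerating all 25 pairs.
A + A = {-6, -3, -2, -1, 0, 1, 2, 3, 4, 5, 8, 9, 10, 16}, so |A + A| = 14.
Step 2: Doubling constant K = |A + A|/|A| = 14/5 = 14/5 ≈ 2.8000.
Step 3: Plünnecke-Ruzsa gives |3A| ≤ K³·|A| = (2.8000)³ · 5 ≈ 109.7600.
Step 4: Compute 3A = A + A + A directly by enumerating all triples (a,b,c) ∈ A³; |3A| = 25.
Step 5: Check 25 ≤ 109.7600? Yes ✓.

K = 14/5, Plünnecke-Ruzsa bound K³|A| ≈ 109.7600, |3A| = 25, inequality holds.


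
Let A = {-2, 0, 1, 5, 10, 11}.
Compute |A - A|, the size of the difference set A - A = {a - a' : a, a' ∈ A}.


A - A = {a - a' : a, a' ∈ A}; |A| = 6.
Bounds: 2|A|-1 ≤ |A - A| ≤ |A|² - |A| + 1, i.e. 11 ≤ |A - A| ≤ 31.
Note: 0 ∈ A - A always (from a - a). The set is symmetric: if d ∈ A - A then -d ∈ A - A.
Enumerate nonzero differences d = a - a' with a > a' (then include -d):
Positive differences: {1, 2, 3, 4, 5, 6, 7, 9, 10, 11, 12, 13}
Full difference set: {0} ∪ (positive diffs) ∪ (negative diffs).
|A - A| = 1 + 2·12 = 25 (matches direct enumeration: 25).

|A - A| = 25


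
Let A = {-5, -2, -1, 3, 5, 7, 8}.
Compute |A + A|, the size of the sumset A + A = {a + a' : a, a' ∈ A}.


A + A = {a + a' : a, a' ∈ A}; |A| = 7.
General bounds: 2|A| - 1 ≤ |A + A| ≤ |A|(|A|+1)/2, i.e. 13 ≤ |A + A| ≤ 28.
Lower bound 2|A|-1 is attained iff A is an arithmetic progression.
Enumerate sums a + a' for a ≤ a' (symmetric, so this suffices):
a = -5: -5+-5=-10, -5+-2=-7, -5+-1=-6, -5+3=-2, -5+5=0, -5+7=2, -5+8=3
a = -2: -2+-2=-4, -2+-1=-3, -2+3=1, -2+5=3, -2+7=5, -2+8=6
a = -1: -1+-1=-2, -1+3=2, -1+5=4, -1+7=6, -1+8=7
a = 3: 3+3=6, 3+5=8, 3+7=10, 3+8=11
a = 5: 5+5=10, 5+7=12, 5+8=13
a = 7: 7+7=14, 7+8=15
a = 8: 8+8=16
Distinct sums: {-10, -7, -6, -4, -3, -2, 0, 1, 2, 3, 4, 5, 6, 7, 8, 10, 11, 12, 13, 14, 15, 16}
|A + A| = 22

|A + A| = 22


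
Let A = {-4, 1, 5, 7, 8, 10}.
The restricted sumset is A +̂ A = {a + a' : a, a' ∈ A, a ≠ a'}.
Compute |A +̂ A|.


Restricted sumset: A +̂ A = {a + a' : a ∈ A, a' ∈ A, a ≠ a'}.
Equivalently, take A + A and drop any sum 2a that is achievable ONLY as a + a for a ∈ A (i.e. sums representable only with equal summands).
Enumerate pairs (a, a') with a < a' (symmetric, so each unordered pair gives one sum; this covers all a ≠ a'):
  -4 + 1 = -3
  -4 + 5 = 1
  -4 + 7 = 3
  -4 + 8 = 4
  -4 + 10 = 6
  1 + 5 = 6
  1 + 7 = 8
  1 + 8 = 9
  1 + 10 = 11
  5 + 7 = 12
  5 + 8 = 13
  5 + 10 = 15
  7 + 8 = 15
  7 + 10 = 17
  8 + 10 = 18
Collected distinct sums: {-3, 1, 3, 4, 6, 8, 9, 11, 12, 13, 15, 17, 18}
|A +̂ A| = 13
(Reference bound: |A +̂ A| ≥ 2|A| - 3 for |A| ≥ 2, with |A| = 6 giving ≥ 9.)

|A +̂ A| = 13


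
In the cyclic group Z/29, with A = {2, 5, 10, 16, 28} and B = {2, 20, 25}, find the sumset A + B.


Work in Z/29Z: reduce every sum a + b modulo 29.
Enumerate all 15 pairs:
a = 2: 2+2=4, 2+20=22, 2+25=27
a = 5: 5+2=7, 5+20=25, 5+25=1
a = 10: 10+2=12, 10+20=1, 10+25=6
a = 16: 16+2=18, 16+20=7, 16+25=12
a = 28: 28+2=1, 28+20=19, 28+25=24
Distinct residues collected: {1, 4, 6, 7, 12, 18, 19, 22, 24, 25, 27}
|A + B| = 11 (out of 29 total residues).

A + B = {1, 4, 6, 7, 12, 18, 19, 22, 24, 25, 27}


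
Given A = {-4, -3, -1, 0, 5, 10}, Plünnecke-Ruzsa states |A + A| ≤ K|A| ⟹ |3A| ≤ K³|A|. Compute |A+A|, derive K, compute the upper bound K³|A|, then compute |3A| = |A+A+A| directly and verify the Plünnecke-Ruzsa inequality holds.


|A| = 6.
Step 1: Compute A + A by enumerating all 36 pairs.
A + A = {-8, -7, -6, -5, -4, -3, -2, -1, 0, 1, 2, 4, 5, 6, 7, 9, 10, 15, 20}, so |A + A| = 19.
Step 2: Doubling constant K = |A + A|/|A| = 19/6 = 19/6 ≈ 3.1667.
Step 3: Plünnecke-Ruzsa gives |3A| ≤ K³·|A| = (3.1667)³ · 6 ≈ 190.5278.
Step 4: Compute 3A = A + A + A directly by enumerating all triples (a,b,c) ∈ A³; |3A| = 33.
Step 5: Check 33 ≤ 190.5278? Yes ✓.

K = 19/6, Plünnecke-Ruzsa bound K³|A| ≈ 190.5278, |3A| = 33, inequality holds.


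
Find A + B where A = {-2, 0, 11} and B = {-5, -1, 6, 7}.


A + B = {a + b : a ∈ A, b ∈ B}.
Enumerate all |A|·|B| = 3·4 = 12 pairs (a, b) and collect distinct sums.
a = -2: -2+-5=-7, -2+-1=-3, -2+6=4, -2+7=5
a = 0: 0+-5=-5, 0+-1=-1, 0+6=6, 0+7=7
a = 11: 11+-5=6, 11+-1=10, 11+6=17, 11+7=18
Collecting distinct sums: A + B = {-7, -5, -3, -1, 4, 5, 6, 7, 10, 17, 18}
|A + B| = 11

A + B = {-7, -5, -3, -1, 4, 5, 6, 7, 10, 17, 18}


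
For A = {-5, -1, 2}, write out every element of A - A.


A - A = {a - a' : a, a' ∈ A}.
Compute a - a' for each ordered pair (a, a'):
a = -5: -5--5=0, -5--1=-4, -5-2=-7
a = -1: -1--5=4, -1--1=0, -1-2=-3
a = 2: 2--5=7, 2--1=3, 2-2=0
Collecting distinct values (and noting 0 appears from a-a):
A - A = {-7, -4, -3, 0, 3, 4, 7}
|A - A| = 7

A - A = {-7, -4, -3, 0, 3, 4, 7}


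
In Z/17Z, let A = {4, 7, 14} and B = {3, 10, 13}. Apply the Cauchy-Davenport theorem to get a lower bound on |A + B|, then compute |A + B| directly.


Cauchy-Davenport: |A + B| ≥ min(p, |A| + |B| - 1) for A, B nonempty in Z/pZ.
|A| = 3, |B| = 3, p = 17.
CD lower bound = min(17, 3 + 3 - 1) = min(17, 5) = 5.
Compute A + B mod 17 directly:
a = 4: 4+3=7, 4+10=14, 4+13=0
a = 7: 7+3=10, 7+10=0, 7+13=3
a = 14: 14+3=0, 14+10=7, 14+13=10
A + B = {0, 3, 7, 10, 14}, so |A + B| = 5.
Verify: 5 ≥ 5? Yes ✓.

CD lower bound = 5, actual |A + B| = 5.


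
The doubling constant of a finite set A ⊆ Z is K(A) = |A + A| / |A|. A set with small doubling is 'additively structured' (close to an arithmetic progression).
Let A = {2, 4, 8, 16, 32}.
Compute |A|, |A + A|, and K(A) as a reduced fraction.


|A| = 5.
Compute A + A by enumerating all 25 pairs.
A + A = {4, 6, 8, 10, 12, 16, 18, 20, 24, 32, 34, 36, 40, 48, 64}, so |A + A| = 15.
K = |A + A| / |A| = 15/5 = 3/1 ≈ 3.0000.
Reference: AP of size 5 gives K = 9/5 ≈ 1.8000; a fully generic set of size 5 gives K ≈ 3.0000.

|A| = 5, |A + A| = 15, K = 15/5 = 3/1.


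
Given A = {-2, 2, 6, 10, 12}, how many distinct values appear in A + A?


A + A = {a + a' : a, a' ∈ A}; |A| = 5.
General bounds: 2|A| - 1 ≤ |A + A| ≤ |A|(|A|+1)/2, i.e. 9 ≤ |A + A| ≤ 15.
Lower bound 2|A|-1 is attained iff A is an arithmetic progression.
Enumerate sums a + a' for a ≤ a' (symmetric, so this suffices):
a = -2: -2+-2=-4, -2+2=0, -2+6=4, -2+10=8, -2+12=10
a = 2: 2+2=4, 2+6=8, 2+10=12, 2+12=14
a = 6: 6+6=12, 6+10=16, 6+12=18
a = 10: 10+10=20, 10+12=22
a = 12: 12+12=24
Distinct sums: {-4, 0, 4, 8, 10, 12, 14, 16, 18, 20, 22, 24}
|A + A| = 12

|A + A| = 12


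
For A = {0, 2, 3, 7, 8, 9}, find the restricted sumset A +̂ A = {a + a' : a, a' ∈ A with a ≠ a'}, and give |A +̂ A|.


Restricted sumset: A +̂ A = {a + a' : a ∈ A, a' ∈ A, a ≠ a'}.
Equivalently, take A + A and drop any sum 2a that is achievable ONLY as a + a for a ∈ A (i.e. sums representable only with equal summands).
Enumerate pairs (a, a') with a < a' (symmetric, so each unordered pair gives one sum; this covers all a ≠ a'):
  0 + 2 = 2
  0 + 3 = 3
  0 + 7 = 7
  0 + 8 = 8
  0 + 9 = 9
  2 + 3 = 5
  2 + 7 = 9
  2 + 8 = 10
  2 + 9 = 11
  3 + 7 = 10
  3 + 8 = 11
  3 + 9 = 12
  7 + 8 = 15
  7 + 9 = 16
  8 + 9 = 17
Collected distinct sums: {2, 3, 5, 7, 8, 9, 10, 11, 12, 15, 16, 17}
|A +̂ A| = 12
(Reference bound: |A +̂ A| ≥ 2|A| - 3 for |A| ≥ 2, with |A| = 6 giving ≥ 9.)

|A +̂ A| = 12


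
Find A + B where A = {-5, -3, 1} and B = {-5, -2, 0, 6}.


A + B = {a + b : a ∈ A, b ∈ B}.
Enumerate all |A|·|B| = 3·4 = 12 pairs (a, b) and collect distinct sums.
a = -5: -5+-5=-10, -5+-2=-7, -5+0=-5, -5+6=1
a = -3: -3+-5=-8, -3+-2=-5, -3+0=-3, -3+6=3
a = 1: 1+-5=-4, 1+-2=-1, 1+0=1, 1+6=7
Collecting distinct sums: A + B = {-10, -8, -7, -5, -4, -3, -1, 1, 3, 7}
|A + B| = 10

A + B = {-10, -8, -7, -5, -4, -3, -1, 1, 3, 7}


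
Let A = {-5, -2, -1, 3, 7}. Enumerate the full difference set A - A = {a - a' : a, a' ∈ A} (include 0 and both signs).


A - A = {a - a' : a, a' ∈ A}.
Compute a - a' for each ordered pair (a, a'):
a = -5: -5--5=0, -5--2=-3, -5--1=-4, -5-3=-8, -5-7=-12
a = -2: -2--5=3, -2--2=0, -2--1=-1, -2-3=-5, -2-7=-9
a = -1: -1--5=4, -1--2=1, -1--1=0, -1-3=-4, -1-7=-8
a = 3: 3--5=8, 3--2=5, 3--1=4, 3-3=0, 3-7=-4
a = 7: 7--5=12, 7--2=9, 7--1=8, 7-3=4, 7-7=0
Collecting distinct values (and noting 0 appears from a-a):
A - A = {-12, -9, -8, -5, -4, -3, -1, 0, 1, 3, 4, 5, 8, 9, 12}
|A - A| = 15

A - A = {-12, -9, -8, -5, -4, -3, -1, 0, 1, 3, 4, 5, 8, 9, 12}


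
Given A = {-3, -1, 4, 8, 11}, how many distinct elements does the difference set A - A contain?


A - A = {a - a' : a, a' ∈ A}; |A| = 5.
Bounds: 2|A|-1 ≤ |A - A| ≤ |A|² - |A| + 1, i.e. 9 ≤ |A - A| ≤ 21.
Note: 0 ∈ A - A always (from a - a). The set is symmetric: if d ∈ A - A then -d ∈ A - A.
Enumerate nonzero differences d = a - a' with a > a' (then include -d):
Positive differences: {2, 3, 4, 5, 7, 9, 11, 12, 14}
Full difference set: {0} ∪ (positive diffs) ∪ (negative diffs).
|A - A| = 1 + 2·9 = 19 (matches direct enumeration: 19).

|A - A| = 19


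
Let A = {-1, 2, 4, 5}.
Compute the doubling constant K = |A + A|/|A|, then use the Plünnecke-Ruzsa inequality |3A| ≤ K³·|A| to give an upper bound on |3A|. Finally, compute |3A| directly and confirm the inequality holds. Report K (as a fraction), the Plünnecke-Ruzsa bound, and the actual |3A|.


|A| = 4.
Step 1: Compute A + A by enumerating all 16 pairs.
A + A = {-2, 1, 3, 4, 6, 7, 8, 9, 10}, so |A + A| = 9.
Step 2: Doubling constant K = |A + A|/|A| = 9/4 = 9/4 ≈ 2.2500.
Step 3: Plünnecke-Ruzsa gives |3A| ≤ K³·|A| = (2.2500)³ · 4 ≈ 45.5625.
Step 4: Compute 3A = A + A + A directly by enumerating all triples (a,b,c) ∈ A³; |3A| = 15.
Step 5: Check 15 ≤ 45.5625? Yes ✓.

K = 9/4, Plünnecke-Ruzsa bound K³|A| ≈ 45.5625, |3A| = 15, inequality holds.


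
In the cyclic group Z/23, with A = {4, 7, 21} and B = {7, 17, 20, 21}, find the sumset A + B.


Work in Z/23Z: reduce every sum a + b modulo 23.
Enumerate all 12 pairs:
a = 4: 4+7=11, 4+17=21, 4+20=1, 4+21=2
a = 7: 7+7=14, 7+17=1, 7+20=4, 7+21=5
a = 21: 21+7=5, 21+17=15, 21+20=18, 21+21=19
Distinct residues collected: {1, 2, 4, 5, 11, 14, 15, 18, 19, 21}
|A + B| = 10 (out of 23 total residues).

A + B = {1, 2, 4, 5, 11, 14, 15, 18, 19, 21}


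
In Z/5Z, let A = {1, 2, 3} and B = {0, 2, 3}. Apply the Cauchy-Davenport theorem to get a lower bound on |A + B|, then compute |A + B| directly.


Cauchy-Davenport: |A + B| ≥ min(p, |A| + |B| - 1) for A, B nonempty in Z/pZ.
|A| = 3, |B| = 3, p = 5.
CD lower bound = min(5, 3 + 3 - 1) = min(5, 5) = 5.
Compute A + B mod 5 directly:
a = 1: 1+0=1, 1+2=3, 1+3=4
a = 2: 2+0=2, 2+2=4, 2+3=0
a = 3: 3+0=3, 3+2=0, 3+3=1
A + B = {0, 1, 2, 3, 4}, so |A + B| = 5.
Verify: 5 ≥ 5? Yes ✓.

CD lower bound = 5, actual |A + B| = 5.


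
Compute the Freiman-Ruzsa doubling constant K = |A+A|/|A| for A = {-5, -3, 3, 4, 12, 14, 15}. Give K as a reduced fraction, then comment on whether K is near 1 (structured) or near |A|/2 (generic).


|A| = 7.
Compute A + A by enumerating all 49 pairs.
A + A = {-10, -8, -6, -2, -1, 0, 1, 6, 7, 8, 9, 10, 11, 12, 15, 16, 17, 18, 19, 24, 26, 27, 28, 29, 30}, so |A + A| = 25.
K = |A + A| / |A| = 25/7 (already in lowest terms) ≈ 3.5714.
Reference: AP of size 7 gives K = 13/7 ≈ 1.8571; a fully generic set of size 7 gives K ≈ 4.0000.

|A| = 7, |A + A| = 25, K = 25/7.


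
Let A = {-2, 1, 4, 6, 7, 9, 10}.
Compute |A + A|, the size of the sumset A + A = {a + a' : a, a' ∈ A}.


A + A = {a + a' : a, a' ∈ A}; |A| = 7.
General bounds: 2|A| - 1 ≤ |A + A| ≤ |A|(|A|+1)/2, i.e. 13 ≤ |A + A| ≤ 28.
Lower bound 2|A|-1 is attained iff A is an arithmetic progression.
Enumerate sums a + a' for a ≤ a' (symmetric, so this suffices):
a = -2: -2+-2=-4, -2+1=-1, -2+4=2, -2+6=4, -2+7=5, -2+9=7, -2+10=8
a = 1: 1+1=2, 1+4=5, 1+6=7, 1+7=8, 1+9=10, 1+10=11
a = 4: 4+4=8, 4+6=10, 4+7=11, 4+9=13, 4+10=14
a = 6: 6+6=12, 6+7=13, 6+9=15, 6+10=16
a = 7: 7+7=14, 7+9=16, 7+10=17
a = 9: 9+9=18, 9+10=19
a = 10: 10+10=20
Distinct sums: {-4, -1, 2, 4, 5, 7, 8, 10, 11, 12, 13, 14, 15, 16, 17, 18, 19, 20}
|A + A| = 18

|A + A| = 18


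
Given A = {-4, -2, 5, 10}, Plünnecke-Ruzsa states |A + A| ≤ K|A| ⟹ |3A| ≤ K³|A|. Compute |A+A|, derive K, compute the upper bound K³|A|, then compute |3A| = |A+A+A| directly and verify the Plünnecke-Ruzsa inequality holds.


|A| = 4.
Step 1: Compute A + A by enumerating all 16 pairs.
A + A = {-8, -6, -4, 1, 3, 6, 8, 10, 15, 20}, so |A + A| = 10.
Step 2: Doubling constant K = |A + A|/|A| = 10/4 = 10/4 ≈ 2.5000.
Step 3: Plünnecke-Ruzsa gives |3A| ≤ K³·|A| = (2.5000)³ · 4 ≈ 62.5000.
Step 4: Compute 3A = A + A + A directly by enumerating all triples (a,b,c) ∈ A³; |3A| = 19.
Step 5: Check 19 ≤ 62.5000? Yes ✓.

K = 10/4, Plünnecke-Ruzsa bound K³|A| ≈ 62.5000, |3A| = 19, inequality holds.


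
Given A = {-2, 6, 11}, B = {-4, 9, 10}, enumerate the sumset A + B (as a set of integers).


A + B = {a + b : a ∈ A, b ∈ B}.
Enumerate all |A|·|B| = 3·3 = 9 pairs (a, b) and collect distinct sums.
a = -2: -2+-4=-6, -2+9=7, -2+10=8
a = 6: 6+-4=2, 6+9=15, 6+10=16
a = 11: 11+-4=7, 11+9=20, 11+10=21
Collecting distinct sums: A + B = {-6, 2, 7, 8, 15, 16, 20, 21}
|A + B| = 8

A + B = {-6, 2, 7, 8, 15, 16, 20, 21}


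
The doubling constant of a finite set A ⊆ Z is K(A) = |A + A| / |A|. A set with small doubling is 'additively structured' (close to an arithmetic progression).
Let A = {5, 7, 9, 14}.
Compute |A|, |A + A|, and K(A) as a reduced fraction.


|A| = 4.
Compute A + A by enumerating all 16 pairs.
A + A = {10, 12, 14, 16, 18, 19, 21, 23, 28}, so |A + A| = 9.
K = |A + A| / |A| = 9/4 (already in lowest terms) ≈ 2.2500.
Reference: AP of size 4 gives K = 7/4 ≈ 1.7500; a fully generic set of size 4 gives K ≈ 2.5000.

|A| = 4, |A + A| = 9, K = 9/4.


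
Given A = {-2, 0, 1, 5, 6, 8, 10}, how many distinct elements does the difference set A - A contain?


A - A = {a - a' : a, a' ∈ A}; |A| = 7.
Bounds: 2|A|-1 ≤ |A - A| ≤ |A|² - |A| + 1, i.e. 13 ≤ |A - A| ≤ 43.
Note: 0 ∈ A - A always (from a - a). The set is symmetric: if d ∈ A - A then -d ∈ A - A.
Enumerate nonzero differences d = a - a' with a > a' (then include -d):
Positive differences: {1, 2, 3, 4, 5, 6, 7, 8, 9, 10, 12}
Full difference set: {0} ∪ (positive diffs) ∪ (negative diffs).
|A - A| = 1 + 2·11 = 23 (matches direct enumeration: 23).

|A - A| = 23


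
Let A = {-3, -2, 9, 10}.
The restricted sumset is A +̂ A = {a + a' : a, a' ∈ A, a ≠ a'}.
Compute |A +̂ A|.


Restricted sumset: A +̂ A = {a + a' : a ∈ A, a' ∈ A, a ≠ a'}.
Equivalently, take A + A and drop any sum 2a that is achievable ONLY as a + a for a ∈ A (i.e. sums representable only with equal summands).
Enumerate pairs (a, a') with a < a' (symmetric, so each unordered pair gives one sum; this covers all a ≠ a'):
  -3 + -2 = -5
  -3 + 9 = 6
  -3 + 10 = 7
  -2 + 9 = 7
  -2 + 10 = 8
  9 + 10 = 19
Collected distinct sums: {-5, 6, 7, 8, 19}
|A +̂ A| = 5
(Reference bound: |A +̂ A| ≥ 2|A| - 3 for |A| ≥ 2, with |A| = 4 giving ≥ 5.)

|A +̂ A| = 5
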